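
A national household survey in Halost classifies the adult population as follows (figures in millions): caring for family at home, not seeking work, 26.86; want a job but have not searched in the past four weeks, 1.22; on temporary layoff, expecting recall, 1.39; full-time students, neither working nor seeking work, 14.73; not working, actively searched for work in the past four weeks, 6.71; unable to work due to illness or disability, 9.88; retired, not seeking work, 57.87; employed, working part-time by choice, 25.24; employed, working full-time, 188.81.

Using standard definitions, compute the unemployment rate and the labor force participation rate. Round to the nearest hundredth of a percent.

Unemployment rate ≈ 3.65%; labor force participation rate ≈ 66.77%.

Employed = 25.24 + 188.81 = 214.05 million.
Unemployed = 1.39 + 6.71 = 8.10 million (jobless and actively searching, or on temporary layoff).
Labor force = 214.05 + 8.10 = 222.15 million.
Not in labor force = 26.86 + 1.22 + 14.73 + 9.88 + 57.87 = 110.56 million (those not working and not actively searching are outside the labor force — including those who want a job but have given up searching).
Civilian working-age population = 222.15 + 110.56 = 332.71 million.
Unemployment rate = 8.10 / 222.15 = 3.65%.
Labor force participation rate = 222.15 / 332.71 = 66.77%.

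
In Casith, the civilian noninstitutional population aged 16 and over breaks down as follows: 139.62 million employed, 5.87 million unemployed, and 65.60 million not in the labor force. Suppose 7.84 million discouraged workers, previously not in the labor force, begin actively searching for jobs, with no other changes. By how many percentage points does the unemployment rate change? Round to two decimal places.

Initially, labor force = 139.62 + 5.87 = 145.49 million, so u = 5.87/145.49 = 4.03%.
After the change, unemployed and labor force both rise by 7.84 → E = 139.62, U = 13.71, labor force = 153.33 million.
New unemployment rate = 13.71 / 153.33 = 8.94%.
Change = 8.94% − 4.03% = +4.91 percentage points.

The unemployment rate changes by +4.91 percentage points.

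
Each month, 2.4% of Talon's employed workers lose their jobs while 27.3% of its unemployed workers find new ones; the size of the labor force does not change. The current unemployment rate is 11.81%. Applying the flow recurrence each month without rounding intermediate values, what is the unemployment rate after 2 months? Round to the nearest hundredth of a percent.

With a fixed labor force, u_{t+1} = u_t + s·(1−u_t) − f·u_t = u_t·(1−s−f) + s.
Here 1−s−f = 0.703 and s = 0.024.
u_1 = 0.118100 × 0.703 + 0.024 = 0.107024.
u_2 = 0.107024 × 0.703 + 0.024 = 0.099238.

Unemployment rate after two months ≈ 9.92%.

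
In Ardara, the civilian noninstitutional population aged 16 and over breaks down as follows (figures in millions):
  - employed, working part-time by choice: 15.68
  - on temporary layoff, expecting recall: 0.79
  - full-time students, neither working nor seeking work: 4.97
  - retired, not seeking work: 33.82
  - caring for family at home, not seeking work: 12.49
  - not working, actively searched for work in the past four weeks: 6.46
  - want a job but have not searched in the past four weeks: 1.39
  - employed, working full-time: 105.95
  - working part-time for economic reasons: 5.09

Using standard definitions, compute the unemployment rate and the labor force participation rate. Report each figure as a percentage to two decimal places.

Employed = 15.68 + 105.95 + 5.09 = 126.72 million (anyone who worked, including part-time for economic reasons, counts as employed).
Unemployed = 0.79 + 6.46 = 7.25 million (jobless and actively searching, or on temporary layoff).
Labor force = 126.72 + 7.25 = 133.97 million.
Not in labor force = 4.97 + 33.82 + 12.49 + 1.39 = 52.67 million (those not working and not actively searching are outside the labor force — including those who want a job but have given up searching).
Civilian working-age population = 133.97 + 52.67 = 186.64 million.
Unemployment rate = 7.25 / 133.97 = 5.41%.
Labor force participation rate = 133.97 / 186.64 = 71.78%.

Unemployment rate ≈ 5.41%; labor force participation rate ≈ 71.78%.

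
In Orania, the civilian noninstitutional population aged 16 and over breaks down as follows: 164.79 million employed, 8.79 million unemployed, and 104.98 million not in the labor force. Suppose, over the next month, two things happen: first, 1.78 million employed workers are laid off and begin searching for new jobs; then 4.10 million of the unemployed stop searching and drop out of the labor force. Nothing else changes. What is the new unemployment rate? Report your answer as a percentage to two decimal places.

New unemployment rate ≈ 3.82%.

Initially, labor force = 164.79 + 8.79 = 173.58 million, so u = 8.79/173.58 = 5.06%.
After the first change, employed falls and unemployed rises by 1.78; labor force unchanged → E = 163.01, U = 10.57, labor force = 173.58 million.
After the second change, unemployed and labor force both fall by 4.10 → E = 163.01, U = 6.47, labor force = 169.48 million.
New unemployment rate = 6.47 / 169.48 = 3.82%.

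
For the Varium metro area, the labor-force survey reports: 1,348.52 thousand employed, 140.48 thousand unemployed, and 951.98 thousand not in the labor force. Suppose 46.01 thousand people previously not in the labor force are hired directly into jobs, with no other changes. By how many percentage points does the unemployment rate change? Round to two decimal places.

Initially, labor force = 1,348.52 + 140.48 = 1,489.00 thousand, so u = 140.48/1,489.00 = 9.43%.
After the change, employed and labor force both rise by 46.01; unemployed unchanged → E = 1,394.53, U = 140.48, labor force = 1,535.01 thousand.
New unemployment rate = 140.48 / 1,535.01 = 9.15%.
Change = 9.15% − 9.43% = −0.28 percentage points.

The unemployment rate changes by −0.28 percentage points.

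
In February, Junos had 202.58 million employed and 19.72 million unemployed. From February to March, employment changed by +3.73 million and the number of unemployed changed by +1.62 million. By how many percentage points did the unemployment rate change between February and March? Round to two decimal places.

February: labor force = 202.58 + 19.72 = 222.30; u = 19.72/222.30 = 8.87%.
March: labor force = 206.31 + 21.34 = 227.65; u = 21.34/227.65 = 9.37%.
Change = 9.37% − 8.87% = +0.50 pp.

The unemployment rate changed by +0.50 percentage points.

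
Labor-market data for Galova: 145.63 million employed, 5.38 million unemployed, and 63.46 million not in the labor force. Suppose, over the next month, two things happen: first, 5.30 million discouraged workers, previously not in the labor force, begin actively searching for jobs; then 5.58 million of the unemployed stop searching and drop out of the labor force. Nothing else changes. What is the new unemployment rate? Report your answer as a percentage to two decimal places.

New unemployment rate ≈ 3.38%.

Initially, labor force = 145.63 + 5.38 = 151.01 million, so u = 5.38/151.01 = 3.56%.
After the first change, unemployed and labor force both rise by 5.30 → E = 145.63, U = 10.68, labor force = 156.31 million.
After the second change, unemployed and labor force both fall by 5.58 → E = 145.63, U = 5.10, labor force = 150.73 million.
New unemployment rate = 5.10 / 150.73 = 3.38%.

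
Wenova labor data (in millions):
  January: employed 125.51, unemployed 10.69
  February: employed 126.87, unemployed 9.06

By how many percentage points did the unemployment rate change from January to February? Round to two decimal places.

The unemployment rate changed by −1.18 percentage points.

January: labor force = 125.51 + 10.69 = 136.20; u = 10.69/136.20 = 7.85%.
February: labor force = 126.87 + 9.06 = 135.93; u = 9.06/135.93 = 6.67%.
Change = 6.67% − 7.85% = −1.18 pp.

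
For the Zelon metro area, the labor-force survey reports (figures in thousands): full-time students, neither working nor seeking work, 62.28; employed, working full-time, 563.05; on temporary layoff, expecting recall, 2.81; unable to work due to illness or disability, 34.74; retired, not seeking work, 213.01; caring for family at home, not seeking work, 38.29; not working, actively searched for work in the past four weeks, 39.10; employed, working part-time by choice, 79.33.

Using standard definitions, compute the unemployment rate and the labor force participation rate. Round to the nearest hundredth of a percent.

Unemployment rate ≈ 6.12%; labor force participation rate ≈ 66.27%.

Employed = 563.05 + 79.33 = 642.38 thousand.
Unemployed = 2.81 + 39.10 = 41.91 thousand (jobless and actively searching, or on temporary layoff).
Labor force = 642.38 + 41.91 = 684.29 thousand.
Not in labor force = 62.28 + 34.74 + 213.01 + 38.29 = 348.32 thousand (those not working and not actively searching are outside the labor force).
Civilian working-age population = 684.29 + 348.32 = 1,032.61 thousand.
Unemployment rate = 41.91 / 684.29 = 6.12%.
Labor force participation rate = 684.29 / 1,032.61 = 66.27%.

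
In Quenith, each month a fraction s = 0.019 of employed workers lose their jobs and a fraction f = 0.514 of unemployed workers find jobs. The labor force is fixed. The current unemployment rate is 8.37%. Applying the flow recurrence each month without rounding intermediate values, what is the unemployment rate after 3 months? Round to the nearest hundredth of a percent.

Unemployment rate after three months ≈ 4.05%.

With a fixed labor force, u_{t+1} = u_t + s·(1−u_t) − f·u_t = u_t·(1−s−f) + s.
Here 1−s−f = 0.467 and s = 0.019.
u_1 = 0.083700 × 0.467 + 0.019 = 0.058088.
u_2 = 0.058088 × 0.467 + 0.019 = 0.046127.
u_3 = 0.046127 × 0.467 + 0.019 = 0.040541.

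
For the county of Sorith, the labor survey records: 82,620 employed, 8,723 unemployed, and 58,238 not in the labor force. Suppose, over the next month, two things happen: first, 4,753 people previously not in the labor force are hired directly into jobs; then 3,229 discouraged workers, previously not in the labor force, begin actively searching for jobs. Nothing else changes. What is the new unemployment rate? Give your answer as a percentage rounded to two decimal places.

New unemployment rate ≈ 12.03%.

Initially, labor force = 82,620 + 8,723 = 91,343, so u = 8,723/91,343 = 9.55%.
After the first change, employed and labor force both rise by 4,753; unemployed unchanged → E = 87,373, U = 8,723, labor force = 96,096.
After the second change, unemployed and labor force both rise by 3,229 → E = 87,373, U = 11,952, labor force = 99,325.
New unemployment rate = 11,952 / 99,325 = 12.03%.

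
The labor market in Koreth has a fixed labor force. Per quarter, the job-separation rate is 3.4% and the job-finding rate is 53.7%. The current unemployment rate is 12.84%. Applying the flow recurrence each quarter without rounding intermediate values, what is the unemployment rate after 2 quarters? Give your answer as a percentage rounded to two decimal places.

Unemployment rate after two quarters ≈ 7.22%.

With a fixed labor force, u_{t+1} = u_t + s·(1−u_t) − f·u_t = u_t·(1−s−f) + s.
Here 1−s−f = 0.429 and s = 0.034.
u_1 = 0.128400 × 0.429 + 0.034 = 0.089084.
u_2 = 0.089084 × 0.429 + 0.034 = 0.072217.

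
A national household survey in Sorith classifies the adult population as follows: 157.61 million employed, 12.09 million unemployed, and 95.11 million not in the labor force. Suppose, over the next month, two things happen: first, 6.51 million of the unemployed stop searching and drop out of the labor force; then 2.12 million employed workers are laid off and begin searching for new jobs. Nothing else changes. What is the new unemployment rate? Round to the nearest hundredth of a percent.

New unemployment rate ≈ 4.72%.

Initially, labor force = 157.61 + 12.09 = 169.70 million, so u = 12.09/169.70 = 7.12%.
After the first change, unemployed and labor force both fall by 6.51 → E = 157.61, U = 5.58, labor force = 163.19 million.
After the second change, employed falls and unemployed rises by 2.12; labor force unchanged → E = 155.49, U = 7.70, labor force = 163.19 million.
New unemployment rate = 7.70 / 163.19 = 4.72%.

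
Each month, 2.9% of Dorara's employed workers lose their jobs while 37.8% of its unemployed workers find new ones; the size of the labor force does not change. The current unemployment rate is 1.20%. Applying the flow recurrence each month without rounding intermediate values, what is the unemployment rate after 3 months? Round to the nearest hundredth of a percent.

With a fixed labor force, u_{t+1} = u_t + s·(1−u_t) − f·u_t = u_t·(1−s−f) + s.
Here 1−s−f = 0.593 and s = 0.029.
u_1 = 0.012000 × 0.593 + 0.029 = 0.036116.
u_2 = 0.036116 × 0.593 + 0.029 = 0.050417.
u_3 = 0.050417 × 0.593 + 0.029 = 0.058897.

Unemployment rate after three months ≈ 5.89%.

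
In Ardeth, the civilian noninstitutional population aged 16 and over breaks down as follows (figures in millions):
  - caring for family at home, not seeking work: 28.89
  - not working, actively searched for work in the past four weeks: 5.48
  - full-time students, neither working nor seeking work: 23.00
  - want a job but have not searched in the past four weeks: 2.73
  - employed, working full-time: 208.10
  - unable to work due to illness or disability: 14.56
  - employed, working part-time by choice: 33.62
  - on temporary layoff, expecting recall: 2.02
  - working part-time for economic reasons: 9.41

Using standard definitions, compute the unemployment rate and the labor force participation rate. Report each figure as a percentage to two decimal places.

Unemployment rate ≈ 2.90%; labor force participation rate ≈ 78.90%.

Employed = 208.10 + 33.62 + 9.41 = 251.13 million (anyone who worked, including part-time for economic reasons, counts as employed).
Unemployed = 5.48 + 2.02 = 7.50 million (jobless and actively searching, or on temporary layoff).
Labor force = 251.13 + 7.50 = 258.63 million.
Not in labor force = 28.89 + 23.00 + 2.73 + 14.56 = 69.18 million (those not working and not actively searching are outside the labor force — including those who want a job but have given up searching).
Civilian working-age population = 258.63 + 69.18 = 327.81 million.
Unemployment rate = 7.50 / 258.63 = 2.90%.
Labor force participation rate = 258.63 / 327.81 = 78.90%.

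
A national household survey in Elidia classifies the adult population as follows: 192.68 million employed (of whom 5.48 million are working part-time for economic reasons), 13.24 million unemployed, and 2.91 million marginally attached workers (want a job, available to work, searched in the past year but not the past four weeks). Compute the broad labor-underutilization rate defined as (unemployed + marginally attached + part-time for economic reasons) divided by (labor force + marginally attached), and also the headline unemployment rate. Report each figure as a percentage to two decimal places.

Labor force = 192.68 + 13.24 = 205.92 million.
Numerator = 13.24 + 2.91 + 5.48 = 21.63 million.
Denominator = 205.92 + 2.91 = 208.83 million.
Broad rate = 21.63 / 208.83 = 10.36%.
Headline unemployment rate = 13.24 / 205.92 = 6.43%.

Broad underutilization rate ≈ 10.36%; headline unemployment rate ≈ 6.43%.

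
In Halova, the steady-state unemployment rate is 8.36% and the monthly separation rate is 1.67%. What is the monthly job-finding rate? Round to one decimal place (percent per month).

From u* = s/(s+f): f = s·(1−u)/u.
f = 1.67 × (1 − 0.0836) / 0.0836 = 1.5304 / 0.0836 ≈ 18.3% per month.

Job-finding rate ≈ 18.3% per month.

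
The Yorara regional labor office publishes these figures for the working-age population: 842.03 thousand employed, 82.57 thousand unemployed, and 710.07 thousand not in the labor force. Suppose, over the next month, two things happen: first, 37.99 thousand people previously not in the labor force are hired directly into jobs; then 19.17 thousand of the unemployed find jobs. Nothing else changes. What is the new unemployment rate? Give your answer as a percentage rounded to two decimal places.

Initially, labor force = 842.03 + 82.57 = 924.60 thousand, so u = 82.57/924.60 = 8.93%.
After the first change, employed and labor force both rise by 37.99; unemployed unchanged → E = 880.02, U = 82.57, labor force = 962.59 thousand.
After the second change, unemployed falls and employed rises by 19.17; labor force unchanged → E = 899.19, U = 63.40, labor force = 962.59 thousand.
New unemployment rate = 63.40 / 962.59 = 6.59%.

New unemployment rate ≈ 6.59%.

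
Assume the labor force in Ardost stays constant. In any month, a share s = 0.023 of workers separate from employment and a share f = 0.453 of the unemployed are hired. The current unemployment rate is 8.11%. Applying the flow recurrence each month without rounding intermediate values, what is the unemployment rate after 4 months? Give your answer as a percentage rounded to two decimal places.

Unemployment rate after four months ≈ 5.08%.

With a fixed labor force, u_{t+1} = u_t + s·(1−u_t) − f·u_t = u_t·(1−s−f) + s.
Here 1−s−f = 0.524 and s = 0.023.
u_1 = 0.081100 × 0.524 + 0.023 = 0.065496.
u_2 = 0.065496 × 0.524 + 0.023 = 0.057320.
u_3 = 0.057320 × 0.524 + 0.023 = 0.053036.
u_4 = 0.053036 × 0.524 + 0.023 = 0.050791.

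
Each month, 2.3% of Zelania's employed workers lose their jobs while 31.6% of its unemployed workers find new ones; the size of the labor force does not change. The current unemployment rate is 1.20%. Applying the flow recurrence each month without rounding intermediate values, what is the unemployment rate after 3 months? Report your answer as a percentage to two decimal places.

Unemployment rate after three months ≈ 5.17%.

With a fixed labor force, u_{t+1} = u_t + s·(1−u_t) − f·u_t = u_t·(1−s−f) + s.
Here 1−s−f = 0.661 and s = 0.023.
u_1 = 0.012000 × 0.661 + 0.023 = 0.030932.
u_2 = 0.030932 × 0.661 + 0.023 = 0.043446.
u_3 = 0.043446 × 0.661 + 0.023 = 0.051718.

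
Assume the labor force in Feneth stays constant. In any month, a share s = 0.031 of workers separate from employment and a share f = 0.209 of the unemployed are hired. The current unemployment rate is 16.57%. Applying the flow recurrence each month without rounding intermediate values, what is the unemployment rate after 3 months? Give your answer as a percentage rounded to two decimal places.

Unemployment rate after three months ≈ 14.52%.

With a fixed labor force, u_{t+1} = u_t + s·(1−u_t) − f·u_t = u_t·(1−s−f) + s.
Here 1−s−f = 0.760 and s = 0.031.
u_1 = 0.165700 × 0.760 + 0.031 = 0.156932.
u_2 = 0.156932 × 0.760 + 0.031 = 0.150268.
u_3 = 0.150268 × 0.760 + 0.031 = 0.145204.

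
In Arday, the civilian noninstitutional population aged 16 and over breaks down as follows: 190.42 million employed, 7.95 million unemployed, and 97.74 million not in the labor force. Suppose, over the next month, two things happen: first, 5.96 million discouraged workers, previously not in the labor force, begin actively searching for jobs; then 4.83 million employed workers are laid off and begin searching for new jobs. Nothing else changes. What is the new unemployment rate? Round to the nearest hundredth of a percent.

Initially, labor force = 190.42 + 7.95 = 198.37 million, so u = 7.95/198.37 = 4.01%.
After the first change, unemployed and labor force both rise by 5.96 → E = 190.42, U = 13.91, labor force = 204.33 million.
After the second change, employed falls and unemployed rises by 4.83; labor force unchanged → E = 185.59, U = 18.74, labor force = 204.33 million.
New unemployment rate = 18.74 / 204.33 = 9.17%.

New unemployment rate ≈ 9.17%.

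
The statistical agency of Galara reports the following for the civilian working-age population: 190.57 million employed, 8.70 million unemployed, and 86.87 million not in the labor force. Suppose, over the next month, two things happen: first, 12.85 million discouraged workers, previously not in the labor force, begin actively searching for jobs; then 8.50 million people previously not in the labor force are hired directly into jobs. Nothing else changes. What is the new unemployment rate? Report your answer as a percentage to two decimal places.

Initially, labor force = 190.57 + 8.70 = 199.27 million, so u = 8.70/199.27 = 4.37%.
After the first change, unemployed and labor force both rise by 12.85 → E = 190.57, U = 21.55, labor force = 212.12 million.
After the second change, employed and labor force both rise by 8.50; unemployed unchanged → E = 199.07, U = 21.55, labor force = 220.62 million.
New unemployment rate = 21.55 / 220.62 = 9.77%.

New unemployment rate ≈ 9.77%.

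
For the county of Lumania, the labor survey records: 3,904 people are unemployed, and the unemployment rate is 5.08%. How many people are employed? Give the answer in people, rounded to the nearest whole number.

About 72,946 are employed.

Labor force = U / u = 3,904 / 0.0508 ≈ 76,850.
Employed = labor force − unemployed = 76,850 − 3,904 = 72,946.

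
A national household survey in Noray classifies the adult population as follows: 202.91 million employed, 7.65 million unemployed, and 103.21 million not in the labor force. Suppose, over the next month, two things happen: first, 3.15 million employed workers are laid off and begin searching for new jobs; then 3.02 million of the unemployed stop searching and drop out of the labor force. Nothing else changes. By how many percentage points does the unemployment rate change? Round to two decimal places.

The unemployment rate changes by +0.12 percentage points.

Initially, labor force = 202.91 + 7.65 = 210.56 million, so u = 7.65/210.56 = 3.63%.
After the first change, employed falls and unemployed rises by 3.15; labor force unchanged → E = 199.76, U = 10.80, labor force = 210.56 million.
After the second change, unemployed and labor force both fall by 3.02 → E = 199.76, U = 7.78, labor force = 207.54 million.
New unemployment rate = 7.78 / 207.54 = 3.75%.
Change = 3.75% − 3.63% = +0.12 percentage points.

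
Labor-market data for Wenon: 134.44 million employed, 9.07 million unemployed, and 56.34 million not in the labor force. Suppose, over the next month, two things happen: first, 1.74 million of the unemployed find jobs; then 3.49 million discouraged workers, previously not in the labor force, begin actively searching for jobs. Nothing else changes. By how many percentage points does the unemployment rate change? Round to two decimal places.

The unemployment rate changes by +1.04 percentage points.

Initially, labor force = 134.44 + 9.07 = 143.51 million, so u = 9.07/143.51 = 6.32%.
After the first change, unemployed falls and employed rises by 1.74; labor force unchanged → E = 136.18, U = 7.33, labor force = 143.51 million.
After the second change, unemployed and labor force both rise by 3.49 → E = 136.18, U = 10.82, labor force = 147.00 million.
New unemployment rate = 10.82 / 147.00 = 7.36%.
Change = 7.36% − 6.32% = +1.04 percentage points.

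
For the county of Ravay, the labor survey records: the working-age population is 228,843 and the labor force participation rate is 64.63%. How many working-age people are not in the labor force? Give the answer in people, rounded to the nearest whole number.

Share not in the labor force = 1 − 0.6463 = 0.3537.
Not in labor force = 0.3537 × 228,843 ≈ 80,942.

About 80,942 are not in the labor force.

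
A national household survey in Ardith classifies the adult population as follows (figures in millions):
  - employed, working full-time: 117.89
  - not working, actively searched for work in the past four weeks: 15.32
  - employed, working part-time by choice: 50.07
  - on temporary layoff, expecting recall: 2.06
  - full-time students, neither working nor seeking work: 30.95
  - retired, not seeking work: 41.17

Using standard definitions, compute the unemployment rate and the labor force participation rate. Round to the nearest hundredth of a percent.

Unemployment rate ≈ 9.38%; labor force participation rate ≈ 71.99%.

Employed = 117.89 + 50.07 = 167.96 million.
Unemployed = 15.32 + 2.06 = 17.38 million (jobless and actively searching, or on temporary layoff).
Labor force = 167.96 + 17.38 = 185.34 million.
Not in labor force = 30.95 + 41.17 = 72.12 million (those not working and not actively searching are outside the labor force).
Civilian working-age population = 185.34 + 72.12 = 257.46 million.
Unemployment rate = 17.38 / 185.34 = 9.38%.
Labor force participation rate = 185.34 / 257.46 = 71.99%.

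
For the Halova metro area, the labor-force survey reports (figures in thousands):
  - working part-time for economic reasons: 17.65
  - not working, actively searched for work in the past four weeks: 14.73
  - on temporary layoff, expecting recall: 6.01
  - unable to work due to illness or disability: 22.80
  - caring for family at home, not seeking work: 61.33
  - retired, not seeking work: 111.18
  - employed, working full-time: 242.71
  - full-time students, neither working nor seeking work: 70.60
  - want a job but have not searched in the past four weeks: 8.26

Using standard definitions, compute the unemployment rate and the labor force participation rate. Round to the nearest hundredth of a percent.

Employed = 17.65 + 242.71 = 260.36 thousand (anyone who worked, including part-time for economic reasons, counts as employed).
Unemployed = 14.73 + 6.01 = 20.74 thousand (jobless and actively searching, or on temporary layoff).
Labor force = 260.36 + 20.74 = 281.10 thousand.
Not in labor force = 22.80 + 61.33 + 111.18 + 70.60 + 8.26 = 274.17 thousand (those not working and not actively searching are outside the labor force — including those who want a job but have given up searching).
Civilian working-age population = 281.10 + 274.17 = 555.27 thousand.
Unemployment rate = 20.74 / 281.10 = 7.38%.
Labor force participation rate = 281.10 / 555.27 = 50.62%.

Unemployment rate ≈ 7.38%; labor force participation rate ≈ 50.62%.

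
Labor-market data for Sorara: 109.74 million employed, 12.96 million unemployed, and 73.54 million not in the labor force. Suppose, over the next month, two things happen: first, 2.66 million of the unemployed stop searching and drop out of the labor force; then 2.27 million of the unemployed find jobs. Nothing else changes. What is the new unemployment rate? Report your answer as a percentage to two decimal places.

Initially, labor force = 109.74 + 12.96 = 122.70 million, so u = 12.96/122.70 = 10.56%.
After the first change, unemployed and labor force both fall by 2.66 → E = 109.74, U = 10.30, labor force = 120.04 million.
After the second change, unemployed falls and employed rises by 2.27; labor force unchanged → E = 112.01, U = 8.03, labor force = 120.04 million.
New unemployment rate = 8.03 / 120.04 = 6.69%.

New unemployment rate ≈ 6.69%.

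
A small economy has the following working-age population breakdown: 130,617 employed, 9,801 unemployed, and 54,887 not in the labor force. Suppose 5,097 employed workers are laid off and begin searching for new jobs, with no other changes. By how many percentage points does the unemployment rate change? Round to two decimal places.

The unemployment rate changes by +3.63 percentage points.

Initially, labor force = 130,617 + 9,801 = 140,418, so u = 9,801/140,418 = 6.98%.
After the change, employed falls and unemployed rises by 5,097; labor force unchanged → E = 125,520, U = 14,898, labor force = 140,418.
New unemployment rate = 14,898 / 140,418 = 10.61%.
Change = 10.61% − 6.98% = +3.63 percentage points.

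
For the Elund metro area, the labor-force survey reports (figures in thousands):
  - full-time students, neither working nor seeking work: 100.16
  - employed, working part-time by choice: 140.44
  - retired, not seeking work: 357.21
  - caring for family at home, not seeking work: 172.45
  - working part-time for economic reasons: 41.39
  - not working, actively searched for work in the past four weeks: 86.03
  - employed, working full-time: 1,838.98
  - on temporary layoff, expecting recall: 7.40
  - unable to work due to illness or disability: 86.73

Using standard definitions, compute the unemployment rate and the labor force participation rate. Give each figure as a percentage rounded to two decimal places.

Employed = 140.44 + 41.39 + 1,838.98 = 2,020.81 thousand (anyone who worked, including part-time for economic reasons, counts as employed).
Unemployed = 86.03 + 7.40 = 93.43 thousand (jobless and actively searching, or on temporary layoff).
Labor force = 2,020.81 + 93.43 = 2,114.24 thousand.
Not in labor force = 100.16 + 357.21 + 172.45 + 86.73 = 716.55 thousand (those not working and not actively searching are outside the labor force).
Civilian working-age population = 2,114.24 + 716.55 = 2,830.79 thousand.
Unemployment rate = 93.43 / 2,114.24 = 4.42%.
Labor force participation rate = 2,114.24 / 2,830.79 = 74.69%.

Unemployment rate ≈ 4.42%; labor force participation rate ≈ 74.69%.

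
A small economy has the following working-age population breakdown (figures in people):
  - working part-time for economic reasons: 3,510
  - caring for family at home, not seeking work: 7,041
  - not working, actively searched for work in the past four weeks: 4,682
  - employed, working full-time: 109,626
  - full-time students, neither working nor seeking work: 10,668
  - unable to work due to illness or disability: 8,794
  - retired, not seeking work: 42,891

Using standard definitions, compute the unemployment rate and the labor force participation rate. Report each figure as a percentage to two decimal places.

Unemployment rate ≈ 3.97%; labor force participation rate ≈ 62.93%.

Employed = 3,510 + 109,626 = 113,136 (anyone who worked, including part-time for economic reasons, counts as employed).
Unemployed = 4,682.
Labor force = 113,136 + 4,682 = 117,818.
Not in labor force = 7,041 + 10,668 + 8,794 + 42,891 = 69,394 (those not working and not actively searching are outside the labor force).
Civilian working-age population = 117,818 + 69,394 = 187,212.
Unemployment rate = 4,682 / 117,818 = 3.97%.
Labor force participation rate = 117,818 / 187,212 = 62.93%.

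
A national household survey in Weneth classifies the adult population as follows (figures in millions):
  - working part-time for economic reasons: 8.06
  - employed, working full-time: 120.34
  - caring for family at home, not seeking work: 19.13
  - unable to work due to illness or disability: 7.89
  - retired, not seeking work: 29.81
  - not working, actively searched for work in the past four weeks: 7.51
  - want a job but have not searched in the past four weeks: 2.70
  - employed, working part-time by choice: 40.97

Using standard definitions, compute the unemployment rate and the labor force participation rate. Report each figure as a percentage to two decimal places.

Unemployment rate ≈ 4.25%; labor force participation rate ≈ 74.82%.

Employed = 8.06 + 120.34 + 40.97 = 169.37 million (anyone who worked, including part-time for economic reasons, counts as employed).
Unemployed = 7.51 million.
Labor force = 169.37 + 7.51 = 176.88 million.
Not in labor force = 19.13 + 7.89 + 29.81 + 2.70 = 59.53 million (those not working and not actively searching are outside the labor force — including those who want a job but have given up searching).
Civilian working-age population = 176.88 + 59.53 = 236.41 million.
Unemployment rate = 7.51 / 176.88 = 4.25%.
Labor force participation rate = 176.88 / 236.41 = 74.82%.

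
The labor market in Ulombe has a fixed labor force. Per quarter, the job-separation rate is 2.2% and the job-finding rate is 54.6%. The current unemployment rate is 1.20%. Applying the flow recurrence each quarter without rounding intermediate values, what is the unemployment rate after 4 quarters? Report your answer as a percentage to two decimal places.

With a fixed labor force, u_{t+1} = u_t + s·(1−u_t) − f·u_t = u_t·(1−s−f) + s.
Here 1−s−f = 0.432 and s = 0.022.
u_1 = 0.012000 × 0.432 + 0.022 = 0.027184.
u_2 = 0.027184 × 0.432 + 0.022 = 0.033743.
u_3 = 0.033743 × 0.432 + 0.022 = 0.036577.
u_4 = 0.036577 × 0.432 + 0.022 = 0.037801.

Unemployment rate after four quarters ≈ 3.78%.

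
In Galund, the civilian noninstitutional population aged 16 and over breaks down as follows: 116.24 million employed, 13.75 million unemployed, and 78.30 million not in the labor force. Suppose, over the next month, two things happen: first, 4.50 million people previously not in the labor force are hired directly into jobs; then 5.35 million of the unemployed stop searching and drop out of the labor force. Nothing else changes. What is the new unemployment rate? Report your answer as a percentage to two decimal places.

Initially, labor force = 116.24 + 13.75 = 129.99 million, so u = 13.75/129.99 = 10.58%.
After the first change, employed and labor force both rise by 4.50; unemployed unchanged → E = 120.74, U = 13.75, labor force = 134.49 million.
After the second change, unemployed and labor force both fall by 5.35 → E = 120.74, U = 8.40, labor force = 129.14 million.
New unemployment rate = 8.40 / 129.14 = 6.50%.

New unemployment rate ≈ 6.50%.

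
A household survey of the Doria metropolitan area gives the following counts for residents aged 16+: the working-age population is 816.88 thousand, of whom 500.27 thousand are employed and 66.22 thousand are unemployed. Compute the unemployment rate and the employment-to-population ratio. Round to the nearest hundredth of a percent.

Labor force = employed + unemployed = 500.27 + 66.22 = 566.49 thousand.
Unemployment rate = 66.22 / 566.49 = 11.69%.
Employment-population ratio = 500.27 / 816.88 = 61.24%.

Unemployment rate ≈ 11.69%; employment-population ratio ≈ 61.24%.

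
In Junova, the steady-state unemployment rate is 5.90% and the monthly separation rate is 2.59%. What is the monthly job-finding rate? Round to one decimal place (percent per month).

From u* = s/(s+f): f = s·(1−u)/u.
f = 2.59 × (1 − 0.0590) / 0.0590 = 2.4372 / 0.0590 ≈ 41.3% per month.

Job-finding rate ≈ 41.3% per month.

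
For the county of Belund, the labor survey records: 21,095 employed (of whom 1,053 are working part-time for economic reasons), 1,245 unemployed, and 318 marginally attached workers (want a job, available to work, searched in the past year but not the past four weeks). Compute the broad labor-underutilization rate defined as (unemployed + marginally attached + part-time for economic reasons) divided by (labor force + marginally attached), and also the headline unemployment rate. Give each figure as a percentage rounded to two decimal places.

Labor force = 21,095 + 1,245 = 22,340.
Numerator = 1,245 + 318 + 1,053 = 2,616.
Denominator = 22,340 + 318 = 22,658.
Broad rate = 2,616 / 22,658 = 11.55%.
Headline unemployment rate = 1,245 / 22,340 = 5.57%.

Broad underutilization rate ≈ 11.55%; headline unemployment rate ≈ 5.57%.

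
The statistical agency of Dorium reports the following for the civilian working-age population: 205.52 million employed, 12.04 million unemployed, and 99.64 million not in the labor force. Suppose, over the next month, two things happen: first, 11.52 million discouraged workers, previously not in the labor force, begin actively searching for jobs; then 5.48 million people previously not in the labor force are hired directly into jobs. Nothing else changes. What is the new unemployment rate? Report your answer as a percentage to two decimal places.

Initially, labor force = 205.52 + 12.04 = 217.56 million, so u = 12.04/217.56 = 5.53%.
After the first change, unemployed and labor force both rise by 11.52 → E = 205.52, U = 23.56, labor force = 229.08 million.
After the second change, employed and labor force both rise by 5.48; unemployed unchanged → E = 211.00, U = 23.56, labor force = 234.56 million.
New unemployment rate = 23.56 / 234.56 = 10.04%.

New unemployment rate ≈ 10.04%.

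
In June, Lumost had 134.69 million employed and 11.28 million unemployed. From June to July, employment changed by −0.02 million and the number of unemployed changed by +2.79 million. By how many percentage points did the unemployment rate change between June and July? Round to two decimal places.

The unemployment rate changed by +1.73 percentage points.

June: labor force = 134.69 + 11.28 = 145.97; u = 11.28/145.97 = 7.73%.
July: labor force = 134.67 + 14.07 = 148.74; u = 14.07/148.74 = 9.46%.
Change = 9.46% − 7.73% = +1.73 pp.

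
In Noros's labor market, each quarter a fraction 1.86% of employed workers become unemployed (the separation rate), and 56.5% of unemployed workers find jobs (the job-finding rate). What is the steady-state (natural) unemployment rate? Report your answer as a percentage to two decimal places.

At steady state the flows balance: s·E = f·U, so U/(E+U) = s/(s+f).
u* = 1.86 / (1.86 + 56.5) = 1.86 / 58.36 = 3.19%.

Steady-state unemployment rate ≈ 3.19%.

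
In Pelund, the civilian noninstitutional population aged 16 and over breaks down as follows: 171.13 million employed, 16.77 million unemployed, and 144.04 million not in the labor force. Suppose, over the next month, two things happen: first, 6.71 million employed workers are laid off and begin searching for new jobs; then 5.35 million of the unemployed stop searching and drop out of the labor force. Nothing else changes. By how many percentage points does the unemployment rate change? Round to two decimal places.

Initially, labor force = 171.13 + 16.77 = 187.90 million, so u = 16.77/187.90 = 8.92%.
After the first change, employed falls and unemployed rises by 6.71; labor force unchanged → E = 164.42, U = 23.48, labor force = 187.90 million.
After the second change, unemployed and labor force both fall by 5.35 → E = 164.42, U = 18.13, labor force = 182.55 million.
New unemployment rate = 18.13 / 182.55 = 9.93%.
Change = 9.93% − 8.92% = +1.01 percentage points.

The unemployment rate changes by +1.01 percentage points.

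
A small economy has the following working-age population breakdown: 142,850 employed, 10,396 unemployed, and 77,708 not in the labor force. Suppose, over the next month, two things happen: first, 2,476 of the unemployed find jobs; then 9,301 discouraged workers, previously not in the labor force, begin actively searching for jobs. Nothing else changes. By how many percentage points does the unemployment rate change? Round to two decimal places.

The unemployment rate changes by +3.81 percentage points.

Initially, labor force = 142,850 + 10,396 = 153,246, so u = 10,396/153,246 = 6.78%.
After the first change, unemployed falls and employed rises by 2,476; labor force unchanged → E = 145,326, U = 7,920, labor force = 153,246.
After the second change, unemployed and labor force both rise by 9,301 → E = 145,326, U = 17,221, labor force = 162,547.
New unemployment rate = 17,221 / 162,547 = 10.59%.
Change = 10.59% − 6.78% = +3.81 percentage points.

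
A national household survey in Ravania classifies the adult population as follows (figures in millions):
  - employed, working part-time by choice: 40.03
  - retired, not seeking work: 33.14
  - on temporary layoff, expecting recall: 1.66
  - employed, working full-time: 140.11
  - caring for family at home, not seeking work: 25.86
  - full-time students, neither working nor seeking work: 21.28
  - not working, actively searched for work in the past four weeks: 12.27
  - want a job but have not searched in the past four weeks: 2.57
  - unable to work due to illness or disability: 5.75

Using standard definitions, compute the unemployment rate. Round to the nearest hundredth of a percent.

Employed = 40.03 + 140.11 = 180.14 million.
Unemployed = 1.66 + 12.27 = 13.93 million (jobless and actively searching, or on temporary layoff).
Labor force = 180.14 + 13.93 = 194.07 million.
Unemployment rate = 13.93 / 194.07 = 7.18%.

Unemployment rate ≈ 7.18%.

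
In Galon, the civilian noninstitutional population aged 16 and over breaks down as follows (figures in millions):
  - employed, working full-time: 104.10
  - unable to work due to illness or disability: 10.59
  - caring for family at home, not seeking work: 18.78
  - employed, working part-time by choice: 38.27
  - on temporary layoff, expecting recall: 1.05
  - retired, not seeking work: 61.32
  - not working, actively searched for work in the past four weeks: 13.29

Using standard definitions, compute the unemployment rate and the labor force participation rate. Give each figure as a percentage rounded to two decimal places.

Unemployment rate ≈ 9.15%; labor force participation rate ≈ 63.34%.

Employed = 104.10 + 38.27 = 142.37 million.
Unemployed = 1.05 + 13.29 = 14.34 million (jobless and actively searching, or on temporary layoff).
Labor force = 142.37 + 14.34 = 156.71 million.
Not in labor force = 10.59 + 18.78 + 61.32 = 90.69 million (those not working and not actively searching are outside the labor force).
Civilian working-age population = 156.71 + 90.69 = 247.40 million.
Unemployment rate = 14.34 / 156.71 = 9.15%.
Labor force participation rate = 156.71 / 247.40 = 63.34%.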